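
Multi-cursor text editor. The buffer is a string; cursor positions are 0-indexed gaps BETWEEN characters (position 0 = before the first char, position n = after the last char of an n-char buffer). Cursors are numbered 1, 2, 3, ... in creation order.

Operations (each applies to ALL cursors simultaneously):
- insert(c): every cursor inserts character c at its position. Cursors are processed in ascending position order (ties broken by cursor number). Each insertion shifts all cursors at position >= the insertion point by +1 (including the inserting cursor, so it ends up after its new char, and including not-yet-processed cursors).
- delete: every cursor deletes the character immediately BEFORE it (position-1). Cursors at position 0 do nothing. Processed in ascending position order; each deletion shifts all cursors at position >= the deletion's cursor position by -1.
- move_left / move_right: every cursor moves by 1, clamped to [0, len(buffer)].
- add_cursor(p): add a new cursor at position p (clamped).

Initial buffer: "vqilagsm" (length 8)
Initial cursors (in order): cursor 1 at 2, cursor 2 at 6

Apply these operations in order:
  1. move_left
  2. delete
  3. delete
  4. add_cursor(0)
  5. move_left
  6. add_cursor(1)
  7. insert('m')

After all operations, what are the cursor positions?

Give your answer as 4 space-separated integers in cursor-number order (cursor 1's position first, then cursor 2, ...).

Answer: 2 5 2 5

Derivation:
After op 1 (move_left): buffer="vqilagsm" (len 8), cursors c1@1 c2@5, authorship ........
After op 2 (delete): buffer="qilgsm" (len 6), cursors c1@0 c2@3, authorship ......
After op 3 (delete): buffer="qigsm" (len 5), cursors c1@0 c2@2, authorship .....
After op 4 (add_cursor(0)): buffer="qigsm" (len 5), cursors c1@0 c3@0 c2@2, authorship .....
After op 5 (move_left): buffer="qigsm" (len 5), cursors c1@0 c3@0 c2@1, authorship .....
After op 6 (add_cursor(1)): buffer="qigsm" (len 5), cursors c1@0 c3@0 c2@1 c4@1, authorship .....
After op 7 (insert('m')): buffer="mmqmmigsm" (len 9), cursors c1@2 c3@2 c2@5 c4@5, authorship 13.24....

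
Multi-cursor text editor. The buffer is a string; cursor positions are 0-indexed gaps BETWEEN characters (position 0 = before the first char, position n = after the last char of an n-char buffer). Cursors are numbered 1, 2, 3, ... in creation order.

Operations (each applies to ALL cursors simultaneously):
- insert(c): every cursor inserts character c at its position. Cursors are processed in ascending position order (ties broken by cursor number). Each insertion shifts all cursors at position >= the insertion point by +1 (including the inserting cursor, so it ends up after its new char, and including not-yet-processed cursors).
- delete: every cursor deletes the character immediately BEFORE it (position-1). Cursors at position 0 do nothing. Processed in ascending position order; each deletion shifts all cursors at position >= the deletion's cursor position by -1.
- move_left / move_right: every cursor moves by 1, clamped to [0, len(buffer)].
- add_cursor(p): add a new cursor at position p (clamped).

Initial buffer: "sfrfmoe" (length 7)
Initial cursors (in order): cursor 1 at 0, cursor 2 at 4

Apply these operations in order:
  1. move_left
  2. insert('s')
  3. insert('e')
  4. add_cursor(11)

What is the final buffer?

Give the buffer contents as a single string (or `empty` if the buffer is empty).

Answer: sesfrsefmoe

Derivation:
After op 1 (move_left): buffer="sfrfmoe" (len 7), cursors c1@0 c2@3, authorship .......
After op 2 (insert('s')): buffer="ssfrsfmoe" (len 9), cursors c1@1 c2@5, authorship 1...2....
After op 3 (insert('e')): buffer="sesfrsefmoe" (len 11), cursors c1@2 c2@7, authorship 11...22....
After op 4 (add_cursor(11)): buffer="sesfrsefmoe" (len 11), cursors c1@2 c2@7 c3@11, authorship 11...22....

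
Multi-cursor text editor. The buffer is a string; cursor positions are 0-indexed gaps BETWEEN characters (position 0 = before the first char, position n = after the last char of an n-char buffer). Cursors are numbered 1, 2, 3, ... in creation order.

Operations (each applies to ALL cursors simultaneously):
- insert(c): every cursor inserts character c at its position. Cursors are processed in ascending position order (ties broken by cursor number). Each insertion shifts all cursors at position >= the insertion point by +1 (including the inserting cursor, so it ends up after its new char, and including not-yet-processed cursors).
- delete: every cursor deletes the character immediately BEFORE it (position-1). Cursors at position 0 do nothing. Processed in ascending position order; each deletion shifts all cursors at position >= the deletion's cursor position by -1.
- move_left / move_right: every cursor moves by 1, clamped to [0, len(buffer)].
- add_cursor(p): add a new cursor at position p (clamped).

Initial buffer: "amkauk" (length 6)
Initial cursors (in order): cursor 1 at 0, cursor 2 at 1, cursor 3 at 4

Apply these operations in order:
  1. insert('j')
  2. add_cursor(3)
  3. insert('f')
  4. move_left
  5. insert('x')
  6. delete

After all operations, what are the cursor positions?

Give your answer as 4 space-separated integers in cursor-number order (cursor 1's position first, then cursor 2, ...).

Answer: 1 5 10 5

Derivation:
After op 1 (insert('j')): buffer="jajmkajuk" (len 9), cursors c1@1 c2@3 c3@7, authorship 1.2...3..
After op 2 (add_cursor(3)): buffer="jajmkajuk" (len 9), cursors c1@1 c2@3 c4@3 c3@7, authorship 1.2...3..
After op 3 (insert('f')): buffer="jfajffmkajfuk" (len 13), cursors c1@2 c2@6 c4@6 c3@11, authorship 11.224...33..
After op 4 (move_left): buffer="jfajffmkajfuk" (len 13), cursors c1@1 c2@5 c4@5 c3@10, authorship 11.224...33..
After op 5 (insert('x')): buffer="jxfajfxxfmkajxfuk" (len 17), cursors c1@2 c2@8 c4@8 c3@14, authorship 111.22244...333..
After op 6 (delete): buffer="jfajffmkajfuk" (len 13), cursors c1@1 c2@5 c4@5 c3@10, authorship 11.224...33..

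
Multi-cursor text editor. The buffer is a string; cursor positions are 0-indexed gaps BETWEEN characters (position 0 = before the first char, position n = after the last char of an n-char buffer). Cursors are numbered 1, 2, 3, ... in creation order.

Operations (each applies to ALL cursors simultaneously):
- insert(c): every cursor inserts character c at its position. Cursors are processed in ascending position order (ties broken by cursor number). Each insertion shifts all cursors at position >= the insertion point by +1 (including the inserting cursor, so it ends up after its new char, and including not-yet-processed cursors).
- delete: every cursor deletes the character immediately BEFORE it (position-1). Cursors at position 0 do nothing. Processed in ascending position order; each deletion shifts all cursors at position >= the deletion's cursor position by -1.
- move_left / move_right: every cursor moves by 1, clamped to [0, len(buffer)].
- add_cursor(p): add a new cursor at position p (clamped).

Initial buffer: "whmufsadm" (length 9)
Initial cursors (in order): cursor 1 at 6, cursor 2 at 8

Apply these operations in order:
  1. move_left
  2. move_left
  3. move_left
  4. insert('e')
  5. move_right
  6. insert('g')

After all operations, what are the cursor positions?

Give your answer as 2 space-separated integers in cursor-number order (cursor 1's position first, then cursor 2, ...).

Answer: 6 10

Derivation:
After op 1 (move_left): buffer="whmufsadm" (len 9), cursors c1@5 c2@7, authorship .........
After op 2 (move_left): buffer="whmufsadm" (len 9), cursors c1@4 c2@6, authorship .........
After op 3 (move_left): buffer="whmufsadm" (len 9), cursors c1@3 c2@5, authorship .........
After op 4 (insert('e')): buffer="whmeufesadm" (len 11), cursors c1@4 c2@7, authorship ...1..2....
After op 5 (move_right): buffer="whmeufesadm" (len 11), cursors c1@5 c2@8, authorship ...1..2....
After op 6 (insert('g')): buffer="whmeugfesgadm" (len 13), cursors c1@6 c2@10, authorship ...1.1.2.2...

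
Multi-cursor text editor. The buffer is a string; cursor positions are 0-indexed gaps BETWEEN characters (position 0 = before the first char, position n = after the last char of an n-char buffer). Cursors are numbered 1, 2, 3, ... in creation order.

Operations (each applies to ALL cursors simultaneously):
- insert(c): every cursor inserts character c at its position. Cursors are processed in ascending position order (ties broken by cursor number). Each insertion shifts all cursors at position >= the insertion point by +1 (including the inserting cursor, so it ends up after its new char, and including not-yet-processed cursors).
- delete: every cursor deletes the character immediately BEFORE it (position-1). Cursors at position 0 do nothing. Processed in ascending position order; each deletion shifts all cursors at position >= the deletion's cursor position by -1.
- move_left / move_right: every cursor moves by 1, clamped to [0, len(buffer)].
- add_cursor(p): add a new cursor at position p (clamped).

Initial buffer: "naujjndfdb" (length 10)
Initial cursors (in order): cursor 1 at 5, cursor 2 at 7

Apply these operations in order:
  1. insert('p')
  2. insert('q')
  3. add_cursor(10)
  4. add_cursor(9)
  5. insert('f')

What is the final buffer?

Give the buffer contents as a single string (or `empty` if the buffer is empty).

After op 1 (insert('p')): buffer="naujjpndpfdb" (len 12), cursors c1@6 c2@9, authorship .....1..2...
After op 2 (insert('q')): buffer="naujjpqndpqfdb" (len 14), cursors c1@7 c2@11, authorship .....11..22...
After op 3 (add_cursor(10)): buffer="naujjpqndpqfdb" (len 14), cursors c1@7 c3@10 c2@11, authorship .....11..22...
After op 4 (add_cursor(9)): buffer="naujjpqndpqfdb" (len 14), cursors c1@7 c4@9 c3@10 c2@11, authorship .....11..22...
After op 5 (insert('f')): buffer="naujjpqfndfpfqffdb" (len 18), cursors c1@8 c4@11 c3@13 c2@15, authorship .....111..42322...

Answer: naujjpqfndfpfqffdb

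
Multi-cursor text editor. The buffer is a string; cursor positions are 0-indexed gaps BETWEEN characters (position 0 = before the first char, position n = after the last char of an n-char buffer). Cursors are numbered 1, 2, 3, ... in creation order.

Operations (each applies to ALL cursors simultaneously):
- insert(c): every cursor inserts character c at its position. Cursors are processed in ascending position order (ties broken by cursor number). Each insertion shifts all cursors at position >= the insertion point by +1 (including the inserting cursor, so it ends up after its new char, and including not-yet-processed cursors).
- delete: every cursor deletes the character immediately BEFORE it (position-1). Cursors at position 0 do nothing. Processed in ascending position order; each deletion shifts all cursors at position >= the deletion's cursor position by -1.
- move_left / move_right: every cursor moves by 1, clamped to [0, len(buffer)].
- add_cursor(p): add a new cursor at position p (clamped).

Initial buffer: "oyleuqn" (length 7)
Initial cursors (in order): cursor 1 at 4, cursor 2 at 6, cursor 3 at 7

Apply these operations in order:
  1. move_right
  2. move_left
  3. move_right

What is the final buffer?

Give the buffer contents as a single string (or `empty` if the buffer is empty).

Answer: oyleuqn

Derivation:
After op 1 (move_right): buffer="oyleuqn" (len 7), cursors c1@5 c2@7 c3@7, authorship .......
After op 2 (move_left): buffer="oyleuqn" (len 7), cursors c1@4 c2@6 c3@6, authorship .......
After op 3 (move_right): buffer="oyleuqn" (len 7), cursors c1@5 c2@7 c3@7, authorship .......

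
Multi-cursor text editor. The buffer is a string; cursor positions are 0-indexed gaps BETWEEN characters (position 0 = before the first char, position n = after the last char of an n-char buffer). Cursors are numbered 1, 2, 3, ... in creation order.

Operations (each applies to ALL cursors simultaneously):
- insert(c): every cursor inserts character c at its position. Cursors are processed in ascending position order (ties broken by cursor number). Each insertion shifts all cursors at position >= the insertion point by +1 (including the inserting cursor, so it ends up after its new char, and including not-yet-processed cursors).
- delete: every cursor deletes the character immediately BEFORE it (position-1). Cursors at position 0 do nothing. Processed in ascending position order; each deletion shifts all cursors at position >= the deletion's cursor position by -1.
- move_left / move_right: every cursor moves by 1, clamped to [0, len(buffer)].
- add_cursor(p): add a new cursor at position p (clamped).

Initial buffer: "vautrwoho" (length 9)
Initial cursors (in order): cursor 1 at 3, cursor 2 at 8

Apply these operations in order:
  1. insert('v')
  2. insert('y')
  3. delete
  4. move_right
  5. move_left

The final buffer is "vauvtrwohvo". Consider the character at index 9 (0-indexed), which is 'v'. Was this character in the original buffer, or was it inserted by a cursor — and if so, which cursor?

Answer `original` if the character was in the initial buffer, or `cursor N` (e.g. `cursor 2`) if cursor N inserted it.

Answer: cursor 2

Derivation:
After op 1 (insert('v')): buffer="vauvtrwohvo" (len 11), cursors c1@4 c2@10, authorship ...1.....2.
After op 2 (insert('y')): buffer="vauvytrwohvyo" (len 13), cursors c1@5 c2@12, authorship ...11.....22.
After op 3 (delete): buffer="vauvtrwohvo" (len 11), cursors c1@4 c2@10, authorship ...1.....2.
After op 4 (move_right): buffer="vauvtrwohvo" (len 11), cursors c1@5 c2@11, authorship ...1.....2.
After op 5 (move_left): buffer="vauvtrwohvo" (len 11), cursors c1@4 c2@10, authorship ...1.....2.
Authorship (.=original, N=cursor N): . . . 1 . . . . . 2 .
Index 9: author = 2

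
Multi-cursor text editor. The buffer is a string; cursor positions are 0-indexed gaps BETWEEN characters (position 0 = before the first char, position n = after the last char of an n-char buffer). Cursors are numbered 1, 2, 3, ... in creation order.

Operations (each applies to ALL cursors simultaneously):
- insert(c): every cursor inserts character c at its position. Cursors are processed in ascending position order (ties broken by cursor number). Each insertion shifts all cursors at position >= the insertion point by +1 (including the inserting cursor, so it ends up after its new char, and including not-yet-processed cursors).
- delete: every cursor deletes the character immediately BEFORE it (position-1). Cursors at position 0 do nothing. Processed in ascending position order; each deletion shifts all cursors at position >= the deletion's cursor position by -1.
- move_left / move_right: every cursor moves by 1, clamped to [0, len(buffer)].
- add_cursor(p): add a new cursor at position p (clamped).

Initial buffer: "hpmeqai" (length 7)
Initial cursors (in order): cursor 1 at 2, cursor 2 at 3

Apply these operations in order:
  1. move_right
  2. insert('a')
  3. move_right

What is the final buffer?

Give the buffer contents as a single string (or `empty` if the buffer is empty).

After op 1 (move_right): buffer="hpmeqai" (len 7), cursors c1@3 c2@4, authorship .......
After op 2 (insert('a')): buffer="hpmaeaqai" (len 9), cursors c1@4 c2@6, authorship ...1.2...
After op 3 (move_right): buffer="hpmaeaqai" (len 9), cursors c1@5 c2@7, authorship ...1.2...

Answer: hpmaeaqai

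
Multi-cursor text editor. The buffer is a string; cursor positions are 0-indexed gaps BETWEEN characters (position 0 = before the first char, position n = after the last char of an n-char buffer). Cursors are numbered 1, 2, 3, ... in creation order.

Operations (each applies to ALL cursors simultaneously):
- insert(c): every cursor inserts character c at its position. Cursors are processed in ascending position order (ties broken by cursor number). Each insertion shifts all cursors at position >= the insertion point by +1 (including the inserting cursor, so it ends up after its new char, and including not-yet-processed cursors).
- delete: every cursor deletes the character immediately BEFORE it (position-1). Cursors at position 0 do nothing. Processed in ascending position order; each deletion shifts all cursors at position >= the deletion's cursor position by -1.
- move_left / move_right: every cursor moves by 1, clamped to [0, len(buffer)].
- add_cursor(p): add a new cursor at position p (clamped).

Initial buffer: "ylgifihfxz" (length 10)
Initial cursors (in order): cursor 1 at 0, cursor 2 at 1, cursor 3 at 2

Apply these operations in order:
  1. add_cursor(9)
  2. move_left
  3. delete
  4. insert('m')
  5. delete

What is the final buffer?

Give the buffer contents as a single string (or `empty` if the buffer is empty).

Answer: lgifihxz

Derivation:
After op 1 (add_cursor(9)): buffer="ylgifihfxz" (len 10), cursors c1@0 c2@1 c3@2 c4@9, authorship ..........
After op 2 (move_left): buffer="ylgifihfxz" (len 10), cursors c1@0 c2@0 c3@1 c4@8, authorship ..........
After op 3 (delete): buffer="lgifihxz" (len 8), cursors c1@0 c2@0 c3@0 c4@6, authorship ........
After op 4 (insert('m')): buffer="mmmlgifihmxz" (len 12), cursors c1@3 c2@3 c3@3 c4@10, authorship 123......4..
After op 5 (delete): buffer="lgifihxz" (len 8), cursors c1@0 c2@0 c3@0 c4@6, authorship ........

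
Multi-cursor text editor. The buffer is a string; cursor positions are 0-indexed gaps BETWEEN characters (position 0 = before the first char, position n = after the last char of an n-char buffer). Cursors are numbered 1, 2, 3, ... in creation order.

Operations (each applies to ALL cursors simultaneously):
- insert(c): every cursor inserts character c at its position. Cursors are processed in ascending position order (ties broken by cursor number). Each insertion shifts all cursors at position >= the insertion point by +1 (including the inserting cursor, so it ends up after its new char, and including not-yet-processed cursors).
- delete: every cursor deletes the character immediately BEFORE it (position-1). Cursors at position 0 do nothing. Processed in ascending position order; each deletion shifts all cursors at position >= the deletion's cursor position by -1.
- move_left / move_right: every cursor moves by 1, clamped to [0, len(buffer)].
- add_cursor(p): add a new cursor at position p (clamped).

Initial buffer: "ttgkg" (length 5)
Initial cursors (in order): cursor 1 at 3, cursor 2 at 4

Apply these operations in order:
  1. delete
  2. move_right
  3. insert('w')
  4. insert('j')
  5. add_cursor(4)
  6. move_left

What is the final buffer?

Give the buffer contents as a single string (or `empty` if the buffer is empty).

Answer: ttgwwjj

Derivation:
After op 1 (delete): buffer="ttg" (len 3), cursors c1@2 c2@2, authorship ...
After op 2 (move_right): buffer="ttg" (len 3), cursors c1@3 c2@3, authorship ...
After op 3 (insert('w')): buffer="ttgww" (len 5), cursors c1@5 c2@5, authorship ...12
After op 4 (insert('j')): buffer="ttgwwjj" (len 7), cursors c1@7 c2@7, authorship ...1212
After op 5 (add_cursor(4)): buffer="ttgwwjj" (len 7), cursors c3@4 c1@7 c2@7, authorship ...1212
After op 6 (move_left): buffer="ttgwwjj" (len 7), cursors c3@3 c1@6 c2@6, authorship ...1212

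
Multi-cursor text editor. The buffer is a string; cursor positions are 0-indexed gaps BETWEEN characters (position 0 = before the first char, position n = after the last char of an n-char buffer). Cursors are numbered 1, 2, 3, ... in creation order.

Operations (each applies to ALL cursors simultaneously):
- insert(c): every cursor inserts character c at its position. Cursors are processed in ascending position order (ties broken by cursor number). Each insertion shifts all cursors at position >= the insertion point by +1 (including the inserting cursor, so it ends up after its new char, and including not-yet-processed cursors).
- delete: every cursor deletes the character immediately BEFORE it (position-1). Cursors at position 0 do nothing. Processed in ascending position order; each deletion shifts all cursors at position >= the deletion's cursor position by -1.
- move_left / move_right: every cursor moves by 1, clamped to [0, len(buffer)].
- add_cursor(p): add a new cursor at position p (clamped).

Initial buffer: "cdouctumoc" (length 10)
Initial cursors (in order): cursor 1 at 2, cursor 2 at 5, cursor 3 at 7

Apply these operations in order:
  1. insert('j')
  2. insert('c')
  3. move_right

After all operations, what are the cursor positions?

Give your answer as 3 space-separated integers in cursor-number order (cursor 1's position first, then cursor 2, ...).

After op 1 (insert('j')): buffer="cdjoucjtujmoc" (len 13), cursors c1@3 c2@7 c3@10, authorship ..1...2..3...
After op 2 (insert('c')): buffer="cdjcoucjctujcmoc" (len 16), cursors c1@4 c2@9 c3@13, authorship ..11...22..33...
After op 3 (move_right): buffer="cdjcoucjctujcmoc" (len 16), cursors c1@5 c2@10 c3@14, authorship ..11...22..33...

Answer: 5 10 14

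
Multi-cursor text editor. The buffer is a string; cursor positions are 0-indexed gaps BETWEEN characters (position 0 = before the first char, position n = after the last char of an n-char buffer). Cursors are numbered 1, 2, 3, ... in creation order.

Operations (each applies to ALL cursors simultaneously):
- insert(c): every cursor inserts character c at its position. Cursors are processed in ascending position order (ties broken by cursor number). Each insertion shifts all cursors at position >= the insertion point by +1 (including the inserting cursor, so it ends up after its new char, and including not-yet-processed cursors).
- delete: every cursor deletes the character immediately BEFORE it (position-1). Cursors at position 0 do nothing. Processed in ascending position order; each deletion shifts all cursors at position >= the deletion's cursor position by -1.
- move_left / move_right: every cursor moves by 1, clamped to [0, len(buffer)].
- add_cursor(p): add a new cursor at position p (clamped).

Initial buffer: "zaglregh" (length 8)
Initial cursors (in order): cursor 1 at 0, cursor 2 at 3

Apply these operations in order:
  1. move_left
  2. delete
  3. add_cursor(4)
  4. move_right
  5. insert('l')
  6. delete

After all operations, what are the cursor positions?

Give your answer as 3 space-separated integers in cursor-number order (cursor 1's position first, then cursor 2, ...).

Answer: 1 2 5

Derivation:
After op 1 (move_left): buffer="zaglregh" (len 8), cursors c1@0 c2@2, authorship ........
After op 2 (delete): buffer="zglregh" (len 7), cursors c1@0 c2@1, authorship .......
After op 3 (add_cursor(4)): buffer="zglregh" (len 7), cursors c1@0 c2@1 c3@4, authorship .......
After op 4 (move_right): buffer="zglregh" (len 7), cursors c1@1 c2@2 c3@5, authorship .......
After op 5 (insert('l')): buffer="zlgllrelgh" (len 10), cursors c1@2 c2@4 c3@8, authorship .1.2...3..
After op 6 (delete): buffer="zglregh" (len 7), cursors c1@1 c2@2 c3@5, authorship .......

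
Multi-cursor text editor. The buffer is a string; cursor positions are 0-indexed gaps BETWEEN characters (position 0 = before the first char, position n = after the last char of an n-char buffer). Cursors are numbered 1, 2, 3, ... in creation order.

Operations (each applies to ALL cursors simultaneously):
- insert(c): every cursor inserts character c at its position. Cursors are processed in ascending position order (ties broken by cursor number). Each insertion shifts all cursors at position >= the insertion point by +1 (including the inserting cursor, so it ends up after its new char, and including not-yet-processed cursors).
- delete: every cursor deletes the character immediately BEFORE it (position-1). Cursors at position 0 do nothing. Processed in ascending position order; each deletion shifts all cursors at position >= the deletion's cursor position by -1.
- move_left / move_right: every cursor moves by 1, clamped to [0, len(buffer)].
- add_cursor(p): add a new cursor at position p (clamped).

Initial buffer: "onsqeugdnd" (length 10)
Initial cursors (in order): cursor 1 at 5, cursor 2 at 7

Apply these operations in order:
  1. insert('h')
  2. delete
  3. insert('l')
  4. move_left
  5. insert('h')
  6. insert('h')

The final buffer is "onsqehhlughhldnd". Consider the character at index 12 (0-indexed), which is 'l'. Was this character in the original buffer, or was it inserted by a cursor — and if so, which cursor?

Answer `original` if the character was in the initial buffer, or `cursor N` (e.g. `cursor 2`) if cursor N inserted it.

After op 1 (insert('h')): buffer="onsqehughdnd" (len 12), cursors c1@6 c2@9, authorship .....1..2...
After op 2 (delete): buffer="onsqeugdnd" (len 10), cursors c1@5 c2@7, authorship ..........
After op 3 (insert('l')): buffer="onsqelugldnd" (len 12), cursors c1@6 c2@9, authorship .....1..2...
After op 4 (move_left): buffer="onsqelugldnd" (len 12), cursors c1@5 c2@8, authorship .....1..2...
After op 5 (insert('h')): buffer="onsqehlughldnd" (len 14), cursors c1@6 c2@10, authorship .....11..22...
After op 6 (insert('h')): buffer="onsqehhlughhldnd" (len 16), cursors c1@7 c2@12, authorship .....111..222...
Authorship (.=original, N=cursor N): . . . . . 1 1 1 . . 2 2 2 . . .
Index 12: author = 2

Answer: cursor 2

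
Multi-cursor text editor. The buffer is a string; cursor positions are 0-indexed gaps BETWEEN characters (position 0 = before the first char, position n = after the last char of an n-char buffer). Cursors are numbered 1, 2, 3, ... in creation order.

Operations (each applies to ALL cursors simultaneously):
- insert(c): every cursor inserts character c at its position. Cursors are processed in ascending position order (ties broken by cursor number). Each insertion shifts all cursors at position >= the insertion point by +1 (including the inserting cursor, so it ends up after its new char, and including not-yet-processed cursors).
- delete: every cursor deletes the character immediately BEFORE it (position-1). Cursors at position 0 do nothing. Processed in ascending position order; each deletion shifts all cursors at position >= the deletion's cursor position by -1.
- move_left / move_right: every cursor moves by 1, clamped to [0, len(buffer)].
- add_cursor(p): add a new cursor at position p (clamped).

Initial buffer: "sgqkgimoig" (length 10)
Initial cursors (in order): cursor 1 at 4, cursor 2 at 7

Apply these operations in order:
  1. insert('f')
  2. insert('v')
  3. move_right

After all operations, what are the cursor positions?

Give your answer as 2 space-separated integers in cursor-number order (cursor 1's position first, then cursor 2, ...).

After op 1 (insert('f')): buffer="sgqkfgimfoig" (len 12), cursors c1@5 c2@9, authorship ....1...2...
After op 2 (insert('v')): buffer="sgqkfvgimfvoig" (len 14), cursors c1@6 c2@11, authorship ....11...22...
After op 3 (move_right): buffer="sgqkfvgimfvoig" (len 14), cursors c1@7 c2@12, authorship ....11...22...

Answer: 7 12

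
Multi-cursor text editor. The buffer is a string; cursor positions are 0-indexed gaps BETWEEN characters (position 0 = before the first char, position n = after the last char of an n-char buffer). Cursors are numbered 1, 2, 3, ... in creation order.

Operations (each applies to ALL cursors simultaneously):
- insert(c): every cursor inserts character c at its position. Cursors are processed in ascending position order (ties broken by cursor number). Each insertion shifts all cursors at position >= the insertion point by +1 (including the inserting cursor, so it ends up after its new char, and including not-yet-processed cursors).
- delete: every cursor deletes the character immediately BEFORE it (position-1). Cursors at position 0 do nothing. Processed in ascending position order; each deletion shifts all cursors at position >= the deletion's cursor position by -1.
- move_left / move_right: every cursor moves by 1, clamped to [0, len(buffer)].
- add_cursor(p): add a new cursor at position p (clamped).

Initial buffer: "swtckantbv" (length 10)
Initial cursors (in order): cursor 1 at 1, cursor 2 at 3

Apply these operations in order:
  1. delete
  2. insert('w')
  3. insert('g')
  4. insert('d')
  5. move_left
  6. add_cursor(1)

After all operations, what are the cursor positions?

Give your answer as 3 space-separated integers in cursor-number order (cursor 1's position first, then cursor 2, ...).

Answer: 2 6 1

Derivation:
After op 1 (delete): buffer="wckantbv" (len 8), cursors c1@0 c2@1, authorship ........
After op 2 (insert('w')): buffer="wwwckantbv" (len 10), cursors c1@1 c2@3, authorship 1.2.......
After op 3 (insert('g')): buffer="wgwwgckantbv" (len 12), cursors c1@2 c2@5, authorship 11.22.......
After op 4 (insert('d')): buffer="wgdwwgdckantbv" (len 14), cursors c1@3 c2@7, authorship 111.222.......
After op 5 (move_left): buffer="wgdwwgdckantbv" (len 14), cursors c1@2 c2@6, authorship 111.222.......
After op 6 (add_cursor(1)): buffer="wgdwwgdckantbv" (len 14), cursors c3@1 c1@2 c2@6, authorship 111.222.......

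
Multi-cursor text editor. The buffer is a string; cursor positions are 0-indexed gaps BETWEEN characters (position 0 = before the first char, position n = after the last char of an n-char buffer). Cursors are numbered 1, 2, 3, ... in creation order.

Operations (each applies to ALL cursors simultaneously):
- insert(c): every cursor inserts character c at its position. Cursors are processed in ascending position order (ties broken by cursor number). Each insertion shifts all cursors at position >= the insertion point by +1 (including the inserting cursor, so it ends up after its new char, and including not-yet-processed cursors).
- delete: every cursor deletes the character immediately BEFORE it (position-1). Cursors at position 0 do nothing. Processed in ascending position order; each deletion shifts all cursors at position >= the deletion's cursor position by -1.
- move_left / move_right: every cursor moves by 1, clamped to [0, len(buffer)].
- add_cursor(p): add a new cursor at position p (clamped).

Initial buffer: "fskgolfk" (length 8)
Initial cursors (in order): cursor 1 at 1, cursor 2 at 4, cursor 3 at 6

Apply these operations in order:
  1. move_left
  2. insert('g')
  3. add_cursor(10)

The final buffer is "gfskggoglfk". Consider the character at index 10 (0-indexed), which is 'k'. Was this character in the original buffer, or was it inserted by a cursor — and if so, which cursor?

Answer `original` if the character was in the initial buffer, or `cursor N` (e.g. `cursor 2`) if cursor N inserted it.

Answer: original

Derivation:
After op 1 (move_left): buffer="fskgolfk" (len 8), cursors c1@0 c2@3 c3@5, authorship ........
After op 2 (insert('g')): buffer="gfskggoglfk" (len 11), cursors c1@1 c2@5 c3@8, authorship 1...2..3...
After op 3 (add_cursor(10)): buffer="gfskggoglfk" (len 11), cursors c1@1 c2@5 c3@8 c4@10, authorship 1...2..3...
Authorship (.=original, N=cursor N): 1 . . . 2 . . 3 . . .
Index 10: author = original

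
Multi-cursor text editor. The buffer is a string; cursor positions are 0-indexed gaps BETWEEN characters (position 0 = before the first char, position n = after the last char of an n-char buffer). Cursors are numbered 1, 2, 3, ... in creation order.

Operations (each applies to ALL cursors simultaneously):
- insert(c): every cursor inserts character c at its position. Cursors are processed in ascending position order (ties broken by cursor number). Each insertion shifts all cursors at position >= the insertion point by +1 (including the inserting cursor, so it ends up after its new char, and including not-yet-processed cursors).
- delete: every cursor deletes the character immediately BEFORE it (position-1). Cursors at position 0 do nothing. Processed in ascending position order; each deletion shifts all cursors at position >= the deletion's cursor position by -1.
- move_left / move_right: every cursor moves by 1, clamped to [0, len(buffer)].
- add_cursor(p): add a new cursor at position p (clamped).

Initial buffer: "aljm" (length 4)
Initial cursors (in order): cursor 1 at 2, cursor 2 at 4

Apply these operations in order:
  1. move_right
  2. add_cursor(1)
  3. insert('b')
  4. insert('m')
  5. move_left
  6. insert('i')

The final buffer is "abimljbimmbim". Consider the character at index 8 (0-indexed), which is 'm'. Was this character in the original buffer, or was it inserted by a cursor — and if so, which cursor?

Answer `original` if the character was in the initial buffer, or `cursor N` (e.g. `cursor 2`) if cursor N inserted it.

After op 1 (move_right): buffer="aljm" (len 4), cursors c1@3 c2@4, authorship ....
After op 2 (add_cursor(1)): buffer="aljm" (len 4), cursors c3@1 c1@3 c2@4, authorship ....
After op 3 (insert('b')): buffer="abljbmb" (len 7), cursors c3@2 c1@5 c2@7, authorship .3..1.2
After op 4 (insert('m')): buffer="abmljbmmbm" (len 10), cursors c3@3 c1@7 c2@10, authorship .33..11.22
After op 5 (move_left): buffer="abmljbmmbm" (len 10), cursors c3@2 c1@6 c2@9, authorship .33..11.22
After op 6 (insert('i')): buffer="abimljbimmbim" (len 13), cursors c3@3 c1@8 c2@12, authorship .333..111.222
Authorship (.=original, N=cursor N): . 3 3 3 . . 1 1 1 . 2 2 2
Index 8: author = 1

Answer: cursor 1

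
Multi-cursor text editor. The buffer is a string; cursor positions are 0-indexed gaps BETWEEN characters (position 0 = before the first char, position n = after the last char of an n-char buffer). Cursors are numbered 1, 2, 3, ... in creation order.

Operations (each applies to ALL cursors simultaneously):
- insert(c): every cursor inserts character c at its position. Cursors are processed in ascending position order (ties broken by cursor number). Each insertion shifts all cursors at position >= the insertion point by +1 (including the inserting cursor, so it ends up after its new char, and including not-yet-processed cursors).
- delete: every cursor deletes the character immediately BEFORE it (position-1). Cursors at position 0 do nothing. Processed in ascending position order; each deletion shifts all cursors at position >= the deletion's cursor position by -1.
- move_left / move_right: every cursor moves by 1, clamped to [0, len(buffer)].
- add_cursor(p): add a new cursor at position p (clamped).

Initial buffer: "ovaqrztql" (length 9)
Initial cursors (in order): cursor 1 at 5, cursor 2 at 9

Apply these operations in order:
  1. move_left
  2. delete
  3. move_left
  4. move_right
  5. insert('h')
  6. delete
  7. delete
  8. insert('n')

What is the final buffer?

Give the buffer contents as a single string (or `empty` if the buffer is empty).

Answer: ovnrznl

Derivation:
After op 1 (move_left): buffer="ovaqrztql" (len 9), cursors c1@4 c2@8, authorship .........
After op 2 (delete): buffer="ovarztl" (len 7), cursors c1@3 c2@6, authorship .......
After op 3 (move_left): buffer="ovarztl" (len 7), cursors c1@2 c2@5, authorship .......
After op 4 (move_right): buffer="ovarztl" (len 7), cursors c1@3 c2@6, authorship .......
After op 5 (insert('h')): buffer="ovahrzthl" (len 9), cursors c1@4 c2@8, authorship ...1...2.
After op 6 (delete): buffer="ovarztl" (len 7), cursors c1@3 c2@6, authorship .......
After op 7 (delete): buffer="ovrzl" (len 5), cursors c1@2 c2@4, authorship .....
After op 8 (insert('n')): buffer="ovnrznl" (len 7), cursors c1@3 c2@6, authorship ..1..2.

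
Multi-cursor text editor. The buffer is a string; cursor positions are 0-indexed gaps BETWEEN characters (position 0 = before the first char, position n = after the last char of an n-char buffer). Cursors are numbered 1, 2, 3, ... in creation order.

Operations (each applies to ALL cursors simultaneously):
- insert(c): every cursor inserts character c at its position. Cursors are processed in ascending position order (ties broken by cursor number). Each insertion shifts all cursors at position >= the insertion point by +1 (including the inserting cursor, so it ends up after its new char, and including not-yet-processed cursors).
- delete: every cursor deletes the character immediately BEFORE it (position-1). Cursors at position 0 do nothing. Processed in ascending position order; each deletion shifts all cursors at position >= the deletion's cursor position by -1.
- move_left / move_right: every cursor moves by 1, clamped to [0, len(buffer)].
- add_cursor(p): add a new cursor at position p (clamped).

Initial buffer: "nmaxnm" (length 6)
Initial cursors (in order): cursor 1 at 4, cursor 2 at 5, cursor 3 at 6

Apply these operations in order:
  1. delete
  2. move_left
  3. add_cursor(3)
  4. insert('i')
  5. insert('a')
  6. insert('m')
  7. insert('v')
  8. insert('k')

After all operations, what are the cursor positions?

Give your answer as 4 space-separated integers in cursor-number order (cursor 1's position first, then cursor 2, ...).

Answer: 17 17 17 23

Derivation:
After op 1 (delete): buffer="nma" (len 3), cursors c1@3 c2@3 c3@3, authorship ...
After op 2 (move_left): buffer="nma" (len 3), cursors c1@2 c2@2 c3@2, authorship ...
After op 3 (add_cursor(3)): buffer="nma" (len 3), cursors c1@2 c2@2 c3@2 c4@3, authorship ...
After op 4 (insert('i')): buffer="nmiiiai" (len 7), cursors c1@5 c2@5 c3@5 c4@7, authorship ..123.4
After op 5 (insert('a')): buffer="nmiiiaaaaia" (len 11), cursors c1@8 c2@8 c3@8 c4@11, authorship ..123123.44
After op 6 (insert('m')): buffer="nmiiiaaammmaiam" (len 15), cursors c1@11 c2@11 c3@11 c4@15, authorship ..123123123.444
After op 7 (insert('v')): buffer="nmiiiaaammmvvvaiamv" (len 19), cursors c1@14 c2@14 c3@14 c4@19, authorship ..123123123123.4444
After op 8 (insert('k')): buffer="nmiiiaaammmvvvkkkaiamvk" (len 23), cursors c1@17 c2@17 c3@17 c4@23, authorship ..123123123123123.44444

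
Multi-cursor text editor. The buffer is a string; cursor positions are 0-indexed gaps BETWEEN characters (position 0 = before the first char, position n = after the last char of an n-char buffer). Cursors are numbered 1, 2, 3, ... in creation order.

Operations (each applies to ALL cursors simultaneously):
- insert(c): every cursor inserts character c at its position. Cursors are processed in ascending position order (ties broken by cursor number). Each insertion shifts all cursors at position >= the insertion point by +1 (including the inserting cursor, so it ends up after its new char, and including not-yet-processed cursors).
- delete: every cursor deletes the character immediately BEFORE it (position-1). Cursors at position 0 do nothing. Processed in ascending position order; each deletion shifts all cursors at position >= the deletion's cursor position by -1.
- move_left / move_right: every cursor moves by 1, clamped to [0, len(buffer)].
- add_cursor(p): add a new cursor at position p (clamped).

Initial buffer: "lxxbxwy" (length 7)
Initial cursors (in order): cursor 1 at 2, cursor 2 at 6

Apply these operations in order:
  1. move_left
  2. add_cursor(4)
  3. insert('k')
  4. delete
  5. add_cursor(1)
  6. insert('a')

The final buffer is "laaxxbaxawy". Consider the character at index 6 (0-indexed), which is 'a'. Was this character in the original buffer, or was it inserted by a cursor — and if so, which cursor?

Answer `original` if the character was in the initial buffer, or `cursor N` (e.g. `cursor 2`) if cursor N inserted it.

Answer: cursor 3

Derivation:
After op 1 (move_left): buffer="lxxbxwy" (len 7), cursors c1@1 c2@5, authorship .......
After op 2 (add_cursor(4)): buffer="lxxbxwy" (len 7), cursors c1@1 c3@4 c2@5, authorship .......
After op 3 (insert('k')): buffer="lkxxbkxkwy" (len 10), cursors c1@2 c3@6 c2@8, authorship .1...3.2..
After op 4 (delete): buffer="lxxbxwy" (len 7), cursors c1@1 c3@4 c2@5, authorship .......
After op 5 (add_cursor(1)): buffer="lxxbxwy" (len 7), cursors c1@1 c4@1 c3@4 c2@5, authorship .......
After op 6 (insert('a')): buffer="laaxxbaxawy" (len 11), cursors c1@3 c4@3 c3@7 c2@9, authorship .14...3.2..
Authorship (.=original, N=cursor N): . 1 4 . . . 3 . 2 . .
Index 6: author = 3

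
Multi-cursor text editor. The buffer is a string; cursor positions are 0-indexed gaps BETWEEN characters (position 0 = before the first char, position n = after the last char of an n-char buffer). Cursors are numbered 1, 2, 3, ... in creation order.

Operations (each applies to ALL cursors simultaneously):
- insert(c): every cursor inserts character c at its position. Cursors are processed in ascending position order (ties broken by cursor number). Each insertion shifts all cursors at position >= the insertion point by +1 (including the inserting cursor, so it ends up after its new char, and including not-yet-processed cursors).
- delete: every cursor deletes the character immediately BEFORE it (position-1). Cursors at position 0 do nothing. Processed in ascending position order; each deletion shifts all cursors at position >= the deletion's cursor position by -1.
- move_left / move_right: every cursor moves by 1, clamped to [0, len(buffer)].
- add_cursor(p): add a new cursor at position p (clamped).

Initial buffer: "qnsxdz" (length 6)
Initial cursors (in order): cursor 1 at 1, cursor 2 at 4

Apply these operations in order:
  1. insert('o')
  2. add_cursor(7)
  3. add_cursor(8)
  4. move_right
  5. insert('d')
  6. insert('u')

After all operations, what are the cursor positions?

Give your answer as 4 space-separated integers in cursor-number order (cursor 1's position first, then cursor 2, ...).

After op 1 (insert('o')): buffer="qonsxodz" (len 8), cursors c1@2 c2@6, authorship .1...2..
After op 2 (add_cursor(7)): buffer="qonsxodz" (len 8), cursors c1@2 c2@6 c3@7, authorship .1...2..
After op 3 (add_cursor(8)): buffer="qonsxodz" (len 8), cursors c1@2 c2@6 c3@7 c4@8, authorship .1...2..
After op 4 (move_right): buffer="qonsxodz" (len 8), cursors c1@3 c2@7 c3@8 c4@8, authorship .1...2..
After op 5 (insert('d')): buffer="qondsxoddzdd" (len 12), cursors c1@4 c2@9 c3@12 c4@12, authorship .1.1..2.2.34
After op 6 (insert('u')): buffer="qondusxodduzdduu" (len 16), cursors c1@5 c2@11 c3@16 c4@16, authorship .1.11..2.22.3434

Answer: 5 11 16 16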